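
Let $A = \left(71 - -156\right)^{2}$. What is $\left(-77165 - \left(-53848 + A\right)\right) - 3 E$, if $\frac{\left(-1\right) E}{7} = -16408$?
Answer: $-419414$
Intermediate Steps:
$E = 114856$ ($E = \left(-7\right) \left(-16408\right) = 114856$)
$A = 51529$ ($A = \left(71 + 156\right)^{2} = 227^{2} = 51529$)
$\left(-77165 - \left(-53848 + A\right)\right) - 3 E = \left(-77165 + \left(53848 - 51529\right)\right) - 344568 = \left(-77165 + 2319\right) - 344568 = -74846 - 344568 = -419414$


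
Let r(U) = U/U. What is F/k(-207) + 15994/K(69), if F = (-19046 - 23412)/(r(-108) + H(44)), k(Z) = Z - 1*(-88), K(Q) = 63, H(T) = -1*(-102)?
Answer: 28387616/110313 ≈ 257.34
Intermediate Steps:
H(T) = 102
r(U) = 1
k(Z) = 88 + Z (k(Z) = Z + 88 = 88 + Z)
F = -42458/103 (F = (-19046 - 23412)/(1 + 102) = -42458/103 ≈ -412.21)
F/k(-207) + 15994/K(69) = -42458/(103*(88 - 207)) + 15994/63 = -42458/103/(-119) + 15994*(1/63) = -42458/103*(-1/119) + 15994/63 = 42458/12257 + 15994/63 = 28387616/110313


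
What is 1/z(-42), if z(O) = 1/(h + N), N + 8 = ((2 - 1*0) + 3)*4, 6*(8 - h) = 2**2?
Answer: 58/3 ≈ 19.333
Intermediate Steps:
h = 22/3 (h = 8 - 1/6*2**2 = 8 - 1/6*4 = 8 - 2/3 = 22/3 ≈ 7.3333)
N = 12 (N = -8 + ((2 - 1*0) + 3)*4 = -8 + ((2 + 0) + 3)*4 = -8 + (2 + 3)*4 = -8 + 5*4 = -8 + 20 = 12)
z(O) = 3/58 (z(O) = 1/(22/3 + 12) = 1/(58/3) = 3/58)
1/z(-42) = 1/(3/58) = 58/3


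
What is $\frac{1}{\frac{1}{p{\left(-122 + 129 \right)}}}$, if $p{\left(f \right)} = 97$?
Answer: $97$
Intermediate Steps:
$\frac{1}{\frac{1}{p{\left(-122 + 129 \right)}}} = \frac{1}{\frac{1}{97}} = 97$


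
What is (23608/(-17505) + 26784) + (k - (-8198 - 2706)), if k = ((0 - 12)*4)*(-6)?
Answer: 664746272/17505 ≈ 37975.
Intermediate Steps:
k = 288 (k = -12*4*(-6) = -48*(-6) = 288)
(23608/(-17505) + 26784) + (k - (-8198 - 2706)) = (23608/(-17505) + 26784) + (288 - (-8198 - 2706)) = (23608*(-1/17505) + 26784) + (288 - 1*(-10904)) = (-23608/17505 + 26784) + (288 + 10904) = 468830312/17505 + 11192 = 664746272/17505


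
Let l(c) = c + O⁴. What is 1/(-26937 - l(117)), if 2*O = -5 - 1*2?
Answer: -16/435265 ≈ -3.6759e-5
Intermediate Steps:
O = -7/2 (O = (-5 - 1*2)/2 = (-5 - 2)/2 = (½)*(-7) = -7/2 ≈ -3.5000)
l(c) = 2401/16 + c (l(c) = c + (-7/2)⁴ = c + 2401/16 = 2401/16 + c)
1/(-26937 - l(117)) = 1/(-26937 - (2401/16 + 117)) = 1/(-26937 - 1*4273/16) = 1/(-26937 - 4273/16) = 1/(-435265/16) = -16/435265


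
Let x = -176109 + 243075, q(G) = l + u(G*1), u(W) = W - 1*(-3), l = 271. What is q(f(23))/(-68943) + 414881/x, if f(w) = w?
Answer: 9527750627/1538945646 ≈ 6.1911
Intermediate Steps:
u(W) = 3 + W (u(W) = W + 3 = 3 + W)
q(G) = 274 + G (q(G) = 271 + (3 + G*1) = 271 + (3 + G) = 274 + G)
x = 66966
q(f(23))/(-68943) + 414881/x = (274 + 23)/(-68943) + 414881/66966 = 297*(-1/68943) + 414881*(1/66966) = -99/22981 + 414881/66966 = 9527750627/1538945646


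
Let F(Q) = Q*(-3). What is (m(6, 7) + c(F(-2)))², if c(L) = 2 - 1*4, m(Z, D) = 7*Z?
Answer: 1600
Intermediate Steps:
F(Q) = -3*Q
c(L) = -2 (c(L) = 2 - 4 = -2)
(m(6, 7) + c(F(-2)))² = (7*6 - 2)² = (42 - 2)² = 40² = 1600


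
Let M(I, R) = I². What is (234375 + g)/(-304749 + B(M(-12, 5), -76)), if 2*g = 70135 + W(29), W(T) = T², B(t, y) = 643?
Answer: -24533/27646 ≈ -0.88740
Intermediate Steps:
g = 35488 (g = (70135 + 29²)/2 = (70135 + 841)/2 = (½)*70976 = 35488)
(234375 + g)/(-304749 + B(M(-12, 5), -76)) = (234375 + 35488)/(-304749 + 643) = 269863/(-304106) = 269863*(-1/304106) = -24533/27646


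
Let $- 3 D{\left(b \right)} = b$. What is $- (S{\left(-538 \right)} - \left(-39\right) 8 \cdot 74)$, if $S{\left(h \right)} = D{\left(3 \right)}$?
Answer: $-23087$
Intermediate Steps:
$D{\left(b \right)} = - \frac{b}{3}$
$S{\left(h \right)} = -1$ ($S{\left(h \right)} = \left(- \frac{1}{3}\right) 3 = -1$)
$- (S{\left(-538 \right)} - \left(-39\right) 8 \cdot 74) = - (-1 - \left(-39\right) 8 \cdot 74) = - (-1 - \left(-312\right) 74) = - (-1 - -23088) = - (-1 + 23088) = \left(-1\right) 23087 = -23087$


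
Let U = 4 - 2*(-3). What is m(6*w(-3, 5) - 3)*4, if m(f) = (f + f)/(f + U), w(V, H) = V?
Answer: 168/11 ≈ 15.273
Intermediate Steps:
U = 10 (U = 4 + 6 = 10)
m(f) = 2*f/(10 + f) (m(f) = (f + f)/(f + 10) = (2*f)/(10 + f) = 2*f/(10 + f))
m(6*w(-3, 5) - 3)*4 = (2*(6*(-3) - 3)/(10 + (6*(-3) - 3)))*4 = (2*(-18 - 3)/(10 + (-18 - 3)))*4 = (2*(-21)/(10 - 21))*4 = (2*(-21)/(-11))*4 = (2*(-21)*(-1/11))*4 = (42/11)*4 = 168/11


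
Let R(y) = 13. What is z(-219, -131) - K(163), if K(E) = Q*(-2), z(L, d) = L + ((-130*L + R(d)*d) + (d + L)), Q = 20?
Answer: 26238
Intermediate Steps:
z(L, d) = -128*L + 14*d (z(L, d) = L + ((-130*L + 13*d) + (d + L)) = L + ((-130*L + 13*d) + (L + d)) = L + (-129*L + 14*d) = -128*L + 14*d)
K(E) = -40 (K(E) = 20*(-2) = -40)
z(-219, -131) - K(163) = (-128*(-219) + 14*(-131)) - 1*(-40) = (28032 - 1834) + 40 = 26198 + 40 = 26238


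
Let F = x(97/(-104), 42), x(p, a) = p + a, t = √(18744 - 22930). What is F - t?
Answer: 4271/104 - I*√4186 ≈ 41.067 - 64.699*I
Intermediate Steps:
t = I*√4186 (t = √(-4186) = I*√4186 ≈ 64.699*I)
x(p, a) = a + p
F = 4271/104 (F = 42 + 97/(-104) = 42 + 97*(-1/104) = 42 - 97/104 = 4271/104 ≈ 41.067)
F - t = 4271/104 - I*√4186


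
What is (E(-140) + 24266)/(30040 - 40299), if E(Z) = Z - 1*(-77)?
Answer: -24203/10259 ≈ -2.3592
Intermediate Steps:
E(Z) = 77 + Z (E(Z) = Z + 77 = 77 + Z)
(E(-140) + 24266)/(30040 - 40299) = ((77 - 140) + 24266)/(30040 - 40299) = (-63 + 24266)/(-10259) = 24203*(-1/10259) = -24203/10259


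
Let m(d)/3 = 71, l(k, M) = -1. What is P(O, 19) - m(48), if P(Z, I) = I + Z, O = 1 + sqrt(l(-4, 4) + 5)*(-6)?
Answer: -205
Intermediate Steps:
m(d) = 213 (m(d) = 3*71 = 213)
O = -11 (O = 1 + sqrt(-1 + 5)*(-6) = 1 + sqrt(4)*(-6) = 1 + 2*(-6) = 1 - 12 = -11)
P(O, 19) - m(48) = (19 - 11) - 1*213 = 8 - 213 = -205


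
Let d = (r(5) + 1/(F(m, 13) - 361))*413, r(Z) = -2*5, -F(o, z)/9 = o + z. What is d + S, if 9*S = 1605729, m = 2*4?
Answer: 287567911/1650 ≈ 1.7428e+5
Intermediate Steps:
m = 8
F(o, z) = -9*o - 9*z (F(o, z) = -9*(o + z) = -9*o - 9*z)
S = 535243/3 (S = (⅑)*1605729 = 535243/3 ≈ 1.7841e+5)
r(Z) = -10
d = -2271913/550 (d = (-10 + 1/((-9*8 - 9*13) - 361))*413 = (-10 + 1/((-72 - 117) - 361))*413 = (-10 + 1/(-189 - 361))*413 = (-10 + 1/(-550))*413 = (-10 - 1/550)*413 = -5501/550*413 = -2271913/550 ≈ -4130.8)
d + S = -2271913/550 + 535243/3 = 287567911/1650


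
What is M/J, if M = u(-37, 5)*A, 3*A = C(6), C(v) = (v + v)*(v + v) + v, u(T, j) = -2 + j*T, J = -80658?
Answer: 4675/40329 ≈ 0.11592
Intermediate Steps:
u(T, j) = -2 + T*j
C(v) = v + 4*v**2 (C(v) = (2*v)*(2*v) + v = 4*v**2 + v = v + 4*v**2)
A = 50 (A = (6*(1 + 4*6))/3 = (6*(1 + 24))/3 = (6*25)/3 = (1/3)*150 = 50)
M = -9350 (M = (-2 - 37*5)*50 = (-2 - 185)*50 = -187*50 = -9350)
M/J = -9350/(-80658) = -9350*(-1/80658) = 4675/40329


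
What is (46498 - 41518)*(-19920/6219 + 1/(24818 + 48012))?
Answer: -80275795082/5032553 ≈ -15951.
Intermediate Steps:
(46498 - 41518)*(-19920/6219 + 1/(24818 + 48012)) = 4980*(-19920*1/6219 + 1/72830) = 4980*(-6640/2073 + 1/72830) = 4980*(-483589127/150976590) = -80275795082/5032553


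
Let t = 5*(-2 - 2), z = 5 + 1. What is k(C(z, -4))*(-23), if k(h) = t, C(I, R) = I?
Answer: 460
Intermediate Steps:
z = 6
t = -20 (t = 5*(-4) = -20)
k(h) = -20
k(C(z, -4))*(-23) = -20*(-23) = 460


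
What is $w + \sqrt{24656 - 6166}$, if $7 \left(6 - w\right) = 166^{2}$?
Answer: $- \frac{27514}{7} + 43 \sqrt{10} \approx -3794.6$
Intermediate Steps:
$w = - \frac{27514}{7}$ ($w = 6 - \frac{166^{2}}{7} = 6 - \frac{27556}{7} = - \frac{27514}{7} \approx -3930.6$)
$w + \sqrt{24656 - 6166} = - \frac{27514}{7} + \sqrt{24656 - 6166} = - \frac{27514}{7} + \sqrt{18490} = - \frac{27514}{7} + 43 \sqrt{10}$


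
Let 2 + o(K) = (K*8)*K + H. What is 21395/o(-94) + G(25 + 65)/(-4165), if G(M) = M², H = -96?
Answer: -19306753/11760294 ≈ -1.6417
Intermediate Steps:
o(K) = -98 + 8*K² (o(K) = -2 + ((K*8)*K - 96) = -2 + ((8*K)*K - 96) = -2 + (8*K² - 96) = -2 + (-96 + 8*K²) = -98 + 8*K²)
21395/o(-94) + G(25 + 65)/(-4165) = 21395/(-98 + 8*(-94)²) + (25 + 65)²/(-4165) = 21395/(-98 + 8*8836) + 90²*(-1/4165) = 21395/(-98 + 70688) + 8100*(-1/4165) = 21395/70590 - 1620/833 = 21395*(1/70590) - 1620/833 = 4279/14118 - 1620/833 = -19306753/11760294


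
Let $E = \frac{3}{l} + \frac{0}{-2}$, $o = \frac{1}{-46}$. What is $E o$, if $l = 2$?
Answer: $- \frac{3}{92} \approx -0.032609$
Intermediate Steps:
$o = - \frac{1}{46} \approx -0.021739$
$E = \frac{3}{2}$ ($E = \frac{3}{2} + \frac{0}{-2} = 3 \cdot \frac{1}{2} + 0 \left(- \frac{1}{2}\right) = \frac{3}{2} + 0 = \frac{3}{2} \approx 1.5$)
$E o = \frac{3}{2} \left(- \frac{1}{46}\right) = - \frac{3}{92}$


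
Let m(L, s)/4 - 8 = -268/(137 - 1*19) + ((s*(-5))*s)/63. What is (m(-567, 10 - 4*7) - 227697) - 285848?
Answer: -212127101/413 ≈ -5.1363e+5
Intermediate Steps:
m(L, s) = 1352/59 - 20*s**2/63 (m(L, s) = 32 + 4*(-268/(137 - 1*19) + ((s*(-5))*s)/63) = 32 + 4*(-268/(137 - 19) + ((-5*s)*s)*(1/63)) = 32 + 4*(-268/118 - 5*s**2*(1/63)) = 32 + 4*(-268*1/118 - 5*s**2/63) = 32 + 4*(-134/59 - 5*s**2/63) = 32 + (-536/59 - 20*s**2/63) = 1352/59 - 20*s**2/63)
(m(-567, 10 - 4*7) - 227697) - 285848 = ((1352/59 - 20*(10 - 4*7)**2/63) - 227697) - 285848 = ((1352/59 - 20*(10 - 28)**2/63) - 227697) - 285848 = ((1352/59 - 20/63*(-18)**2) - 227697) - 285848 = ((1352/59 - 20/63*324) - 227697) - 285848 = ((1352/59 - 720/7) - 227697) - 285848 = (-33016/413 - 227697) - 285848 = -94071877/413 - 285848 = -212127101/413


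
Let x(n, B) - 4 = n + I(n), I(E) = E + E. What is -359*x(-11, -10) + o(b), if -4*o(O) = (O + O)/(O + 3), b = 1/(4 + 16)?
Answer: 1270141/122 ≈ 10411.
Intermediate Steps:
I(E) = 2*E
b = 1/20 ≈ 0.050000
x(n, B) = 4 + 3*n (x(n, B) = 4 + (n + 2*n) = 4 + 3*n)
o(O) = -O/(2*(3 + O)) (o(O) = -(O + O)/(4*(O + 3)) = -2*O/(4*(3 + O)) = -O/(2*(3 + O)))
-359*x(-11, -10) + o(b) = -359*(4 + 3*(-11)) - 1*1/20/(6 + 2*(1/20)) = -359*(4 - 33) - 1*1/20/(6 + 1/10) = -359*(-29) - 1*1/20/61/10 = 10411 - 1*1/20*10/61 = 10411 - 1/122 = 1270141/122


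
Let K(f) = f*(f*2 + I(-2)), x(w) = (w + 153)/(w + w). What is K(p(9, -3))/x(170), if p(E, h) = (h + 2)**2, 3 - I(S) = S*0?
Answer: 100/19 ≈ 5.2632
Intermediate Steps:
I(S) = 3 (I(S) = 3 - S*0 = 3 - 1*0 = 3 + 0 = 3)
x(w) = (153 + w)/(2*w) (x(w) = (153 + w)/((2*w)) = (153 + w)*(1/(2*w)) = (153 + w)/(2*w))
p(E, h) = (2 + h)**2
K(f) = f*(3 + 2*f) (K(f) = f*(f*2 + 3) = f*(2*f + 3) = f*(3 + 2*f))
K(p(9, -3))/x(170) = ((2 - 3)**2*(3 + 2*(2 - 3)**2))/(((1/2)*(153 + 170)/170)) = ((-1)**2*(3 + 2*(-1)**2))/(((1/2)*(1/170)*323)) = (1*(3 + 2*1))/(19/20) = (1*(3 + 2))*(20/19) = (1*5)*(20/19) = 5*(20/19) = 100/19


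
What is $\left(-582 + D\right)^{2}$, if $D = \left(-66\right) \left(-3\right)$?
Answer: $147456$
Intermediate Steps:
$D = 198$
$\left(-582 + D\right)^{2} = \left(-582 + 198\right)^{2} = \left(-384\right)^{2} = 147456$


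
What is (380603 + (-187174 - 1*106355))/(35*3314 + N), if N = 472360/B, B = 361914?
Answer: 160782141/214177945 ≈ 0.75069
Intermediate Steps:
N = 4820/3693 (N = 472360/361914 = 472360*(1/361914) = 4820/3693 ≈ 1.3052)
(380603 + (-187174 - 1*106355))/(35*3314 + N) = (380603 + (-187174 - 1*106355))/(35*3314 + 4820/3693) = (380603 + (-187174 - 106355))/(115990 + 4820/3693) = (380603 - 293529)/(428355890/3693) = 87074*(3693/428355890) = 160782141/214177945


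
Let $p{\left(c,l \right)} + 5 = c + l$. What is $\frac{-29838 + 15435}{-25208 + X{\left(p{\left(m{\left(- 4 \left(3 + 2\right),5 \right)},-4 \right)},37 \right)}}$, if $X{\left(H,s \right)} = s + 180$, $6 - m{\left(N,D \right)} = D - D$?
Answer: $\frac{14403}{24991} \approx 0.57633$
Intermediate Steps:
$m{\left(N,D \right)} = 6$ ($m{\left(N,D \right)} = 6 - \left(D - D\right) = 6 - 0 = 6 + 0 = 6$)
$p{\left(c,l \right)} = -5 + c + l$ ($p{\left(c,l \right)} = -5 + \left(c + l\right) = -5 + c + l$)
$X{\left(H,s \right)} = 180 + s$
$\frac{-29838 + 15435}{-25208 + X{\left(p{\left(m{\left(- 4 \left(3 + 2\right),5 \right)},-4 \right)},37 \right)}} = \frac{-29838 + 15435}{-25208 + \left(180 + 37\right)} = - \frac{14403}{-25208 + 217} = - \frac{14403}{-24991} = \left(-14403\right) \left(- \frac{1}{24991}\right) = \frac{14403}{24991}$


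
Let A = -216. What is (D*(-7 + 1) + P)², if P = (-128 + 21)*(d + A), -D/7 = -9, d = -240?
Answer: 2343915396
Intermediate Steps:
D = 63 (D = -7*(-9) = 63)
P = 48792 (P = (-128 + 21)*(-240 - 216) = -107*(-456) = 48792)
(D*(-7 + 1) + P)² = (63*(-7 + 1) + 48792)² = (63*(-6) + 48792)² = (-378 + 48792)² = 48414² = 2343915396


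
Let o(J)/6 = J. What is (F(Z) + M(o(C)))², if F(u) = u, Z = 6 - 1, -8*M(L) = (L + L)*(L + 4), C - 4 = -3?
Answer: 100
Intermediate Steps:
C = 1 (C = 4 - 3 = 1)
o(J) = 6*J
M(L) = -L*(4 + L)/4 (M(L) = -(L + L)*(L + 4)/8 = -2*L*(4 + L)/8 = -L*(4 + L)/4)
Z = 5
(F(Z) + M(o(C)))² = (5 - 6*1*(4 + 6*1)/4)² = (5 - ¼*6*(4 + 6))² = (5 - ¼*6*10)² = (5 - 15)² = (-10)² = 100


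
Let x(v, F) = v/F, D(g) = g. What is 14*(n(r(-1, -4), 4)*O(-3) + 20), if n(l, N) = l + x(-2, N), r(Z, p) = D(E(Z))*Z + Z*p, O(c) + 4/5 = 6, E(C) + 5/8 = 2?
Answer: 4347/10 ≈ 434.70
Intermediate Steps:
E(C) = 11/8 (E(C) = -5/8 + 2 = 11/8)
O(c) = 26/5 (O(c) = -⅘ + 6 = 26/5)
r(Z, p) = 11*Z/8 + Z*p
n(l, N) = l - 2/N
14*(n(r(-1, -4), 4)*O(-3) + 20) = 14*(((⅛)*(-1)*(11 + 8*(-4)) - 2/4)*(26/5) + 20) = 14*(((⅛)*(-1)*(11 - 32) - 2*¼)*(26/5) + 20) = 14*(((⅛)*(-1)*(-21) - ½)*(26/5) + 20) = 14*((21/8 - ½)*(26/5) + 20) = 14*((17/8)*(26/5) + 20) = 14*(221/20 + 20) = 14*(621/20) = 4347/10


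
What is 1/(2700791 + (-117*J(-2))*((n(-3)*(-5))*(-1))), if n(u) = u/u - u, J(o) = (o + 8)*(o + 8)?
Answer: 1/2616551 ≈ 3.8218e-7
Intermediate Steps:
J(o) = (8 + o)**2 (J(o) = (8 + o)*(8 + o) = (8 + o)**2)
n(u) = 1 - u
1/(2700791 + (-117*J(-2))*((n(-3)*(-5))*(-1))) = 1/(2700791 + (-117*(8 - 2)**2)*(((1 - 1*(-3))*(-5))*(-1))) = 1/(2700791 + (-117*6**2)*(((1 + 3)*(-5))*(-1))) = 1/(2700791 + (-117*36)*((4*(-5))*(-1))) = 1/(2700791 - (-84240)*(-1)) = 1/(2700791 - 4212*20) = 1/(2700791 - 84240) = 1/2616551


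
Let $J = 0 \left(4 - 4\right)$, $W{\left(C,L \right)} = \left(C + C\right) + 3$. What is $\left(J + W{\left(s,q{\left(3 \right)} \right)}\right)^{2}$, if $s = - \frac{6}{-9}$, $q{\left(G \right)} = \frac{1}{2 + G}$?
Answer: $\frac{169}{9} \approx 18.778$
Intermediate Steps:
$s = \frac{2}{3}$ ($s = \left(-6\right) \left(- \frac{1}{9}\right) = \frac{2}{3} \approx 0.66667$)
$W{\left(C,L \right)} = 3 + 2 C$ ($W{\left(C,L \right)} = 2 C + 3 = 3 + 2 C$)
$J = 0$ ($J = 0 \cdot 0 = 0$)
$\left(J + W{\left(s,q{\left(3 \right)} \right)}\right)^{2} = \left(0 + \left(3 + 2 \cdot \frac{2}{3}\right)\right)^{2} = \left(0 + \left(3 + \frac{4}{3}\right)\right)^{2} = \left(0 + \frac{13}{3}\right)^{2} = \left(\frac{13}{3}\right)^{2} = \frac{169}{9}$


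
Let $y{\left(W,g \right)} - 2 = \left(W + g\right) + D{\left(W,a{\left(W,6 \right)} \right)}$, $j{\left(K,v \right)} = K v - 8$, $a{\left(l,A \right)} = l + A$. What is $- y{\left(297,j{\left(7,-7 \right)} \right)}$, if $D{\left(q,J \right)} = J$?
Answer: $-545$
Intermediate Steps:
$a{\left(l,A \right)} = A + l$
$j{\left(K,v \right)} = -8 + K v$
$y{\left(W,g \right)} = 8 + g + 2 W$ ($y{\left(W,g \right)} = 2 + \left(\left(W + g\right) + \left(6 + W\right)\right) = 2 + \left(6 + g + 2 W\right) = 8 + g + 2 W$)
$- y{\left(297,j{\left(7,-7 \right)} \right)} = - (8 + \left(-8 + 7 \left(-7\right)\right) + 2 \cdot 297) = - (8 - 57 + 594) = \left(-1\right) 545 = -545$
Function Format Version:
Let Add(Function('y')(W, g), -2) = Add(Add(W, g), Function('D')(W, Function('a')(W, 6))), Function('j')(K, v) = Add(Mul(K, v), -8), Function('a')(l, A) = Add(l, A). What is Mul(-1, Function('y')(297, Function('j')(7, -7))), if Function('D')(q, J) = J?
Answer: -545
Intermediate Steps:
Function('a')(l, A) = Add(A, l)
Function('j')(K, v) = Add(-8, Mul(K, v))
Function('y')(W, g) = Add(8, g, Mul(2, W)) (Function('y')(W, g) = Add(2, Add(Add(W, g), Add(6, W))) = Add(2, Add(6, g, Mul(2, W))) = Add(8, g, Mul(2, W)))
Mul(-1, Function('y')(297, Function('j')(7, -7))) = Mul(-1, Add(8, Add(-8, Mul(7, -7)), Mul(2, 297))) = Mul(-1, Add(8, Add(-8, -49), 594)) = Mul(-1, Add(8, -57, 594)) = Mul(-1, 545) = -545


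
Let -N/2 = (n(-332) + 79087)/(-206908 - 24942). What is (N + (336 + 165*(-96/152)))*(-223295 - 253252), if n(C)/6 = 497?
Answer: -244036388113017/2202575 ≈ -1.1080e+8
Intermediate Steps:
n(C) = 2982 (n(C) = 6*497 = 2982)
N = 82069/115925 (N = -2*(2982 + 79087)/(-206908 - 24942) = -164138/(-231850) = -164138*(-1)/231850 = -2*(-82069/231850) = 82069/115925 ≈ 0.70795)
(N + (336 + 165*(-96/152)))*(-223295 - 253252) = (82069/115925 + (336 + 165*(-96/152)))*(-223295 - 253252) = (82069/115925 + (336 + 165*(-96*1/152)))*(-476547) = (82069/115925 + (336 + 165*(-12/19)))*(-476547) = (82069/115925 + (336 - 1980/19))*(-476547) = (82069/115925 + 4404/19)*(-476547) = (512093011/2202575)*(-476547) = -244036388113017/2202575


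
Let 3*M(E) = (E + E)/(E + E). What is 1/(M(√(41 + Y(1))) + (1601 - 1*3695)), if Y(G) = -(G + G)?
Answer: -3/6281 ≈ -0.00047763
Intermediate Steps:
Y(G) = -2*G
M(E) = ⅓ (M(E) = ((E + E)/(E + E))/3 = ((2*E)/((2*E)))/3 = ((2*E)*(1/(2*E)))/3 = (⅓)*1 = ⅓)
1/(M(√(41 + Y(1))) + (1601 - 1*3695)) = 1/(⅓ + (1601 - 1*3695)) = 1/(⅓ + (1601 - 3695)) = 1/(⅓ - 2094) = 1/(-6281/3) = -3/6281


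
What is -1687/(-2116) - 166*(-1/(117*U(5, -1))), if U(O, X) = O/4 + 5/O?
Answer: 3181435/2228148 ≈ 1.4278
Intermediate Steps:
U(O, X) = 5/O + O/4 (U(O, X) = O*(¼) + 5/O = O/4 + 5/O = 5/O + O/4)
-1687/(-2116) - 166*(-1/(117*U(5, -1))) = -1687/(-2116) - 166*(-1/(117*(5/5 + (¼)*5))) = -1687*(-1/2116) - 166*(-1/(117*(5*(⅕) + 5/4))) = 1687/2116 - 166*(-1/(117*(1 + 5/4))) = 1687/2116 - 166/((13*(9/4))*(-9)) = 1687/2116 - 166/((117/4)*(-9)) = 1687/2116 - 166/(-1053/4) = 1687/2116 - 166*(-4/1053) = 1687/2116 + 664/1053 = 3181435/2228148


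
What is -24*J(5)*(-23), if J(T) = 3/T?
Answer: 1656/5 ≈ 331.20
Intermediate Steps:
-24*J(5)*(-23) = -72/5*(-23) = 1656/5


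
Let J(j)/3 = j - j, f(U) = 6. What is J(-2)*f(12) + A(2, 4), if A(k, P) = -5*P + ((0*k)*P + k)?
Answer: -18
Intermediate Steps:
J(j) = 0 (J(j) = 3*(j - j) = 3*0 = 0)
A(k, P) = k - 5*P (A(k, P) = -5*P + (0*P + k) = -5*P + (0 + k) = -5*P + k = k - 5*P)
J(-2)*f(12) + A(2, 4) = 0*6 + (2 - 5*4) = 0 + (2 - 20) = 0 - 18 = -18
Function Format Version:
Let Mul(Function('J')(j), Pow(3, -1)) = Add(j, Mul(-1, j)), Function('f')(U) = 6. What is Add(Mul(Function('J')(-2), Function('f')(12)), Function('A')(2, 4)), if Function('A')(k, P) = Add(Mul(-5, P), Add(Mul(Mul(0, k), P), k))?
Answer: -18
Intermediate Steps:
Function('J')(j) = 0 (Function('J')(j) = Mul(3, Add(j, Mul(-1, j))) = Mul(3, 0) = 0)
Function('A')(k, P) = Add(k, Mul(-5, P)) (Function('A')(k, P) = Add(Mul(-5, P), Add(Mul(0, P), k)) = Add(Mul(-5, P), Add(0, k)) = Add(Mul(-5, P), k) = Add(k, Mul(-5, P)))
Add(Mul(Function('J')(-2), Function('f')(12)), Function('A')(2, 4)) = Add(Mul(0, 6), Add(2, Mul(-5, 4))) = Add(0, Add(2, -20)) = Add(0, -18) = -18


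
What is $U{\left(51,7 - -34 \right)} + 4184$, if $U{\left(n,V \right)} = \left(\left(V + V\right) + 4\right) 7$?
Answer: $4786$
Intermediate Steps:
$U{\left(n,V \right)} = 28 + 14 V$ ($U{\left(n,V \right)} = \left(2 V + 4\right) 7 = \left(4 + 2 V\right) 7 = 28 + 14 V$)
$U{\left(51,7 - -34 \right)} + 4184 = \left(28 + 14 \left(7 - -34\right)\right) + 4184 = \left(28 + 14 \left(7 + 34\right)\right) + 4184 = \left(28 + 14 \cdot 41\right) + 4184 = \left(28 + 574\right) + 4184 = 602 + 4184 = 4786$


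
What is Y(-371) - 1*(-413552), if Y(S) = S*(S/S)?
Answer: 413181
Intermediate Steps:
Y(S) = S (Y(S) = S*1 = S)
Y(-371) - 1*(-413552) = -371 - 1*(-413552) = -371 + 413552 = 413181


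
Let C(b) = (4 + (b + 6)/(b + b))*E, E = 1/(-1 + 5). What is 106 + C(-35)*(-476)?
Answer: -4193/10 ≈ -419.30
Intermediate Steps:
E = ¼ (E = 1/4 = ¼ ≈ 0.25000)
C(b) = 1 + (6 + b)/(8*b) (C(b) = (4 + (b + 6)/(b + b))*(¼) = (4 + (6 + b)/((2*b)))*(¼) = (4 + (6 + b)*(1/(2*b)))*(¼) = (4 + (6 + b)/(2*b))*(¼) = 1 + (6 + b)/(8*b))
106 + C(-35)*(-476) = 106 + ((3/8)*(2 + 3*(-35))/(-35))*(-476) = 106 + ((3/8)*(-1/35)*(2 - 105))*(-476) = 106 + ((3/8)*(-1/35)*(-103))*(-476) = 106 + (309/280)*(-476) = 106 - 5253/10 = -4193/10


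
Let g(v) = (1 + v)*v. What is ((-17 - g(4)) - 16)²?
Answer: 2809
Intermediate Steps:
g(v) = v*(1 + v)
((-17 - g(4)) - 16)² = ((-17 - 4*(1 + 4)) - 16)² = ((-17 - 4*5) - 16)² = ((-17 - 1*20) - 16)² = ((-17 - 20) - 16)² = (-37 - 16)² = (-53)² = 2809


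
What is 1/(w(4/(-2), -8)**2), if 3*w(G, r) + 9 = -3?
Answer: 1/16 ≈ 0.062500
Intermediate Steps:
w(G, r) = -4 (w(G, r) = -3 + (1/3)*(-3) = -3 - 1 = -4)
1/(w(4/(-2), -8)**2) = 1/((-4)**2) = 1/16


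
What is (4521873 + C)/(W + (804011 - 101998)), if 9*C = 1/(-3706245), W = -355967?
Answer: 75416261385982/5771390657715 ≈ 13.067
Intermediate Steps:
C = -1/33356205 (C = (⅑)/(-3706245) = (⅑)*(-1/3706245) = -1/33356205 ≈ -2.9979e-8)
(4521873 + C)/(W + (804011 - 101998)) = (4521873 - 1/33356205)/(-355967 + (804011 - 101998)) = 150832522771964/(33356205*(-355967 + 702013)) = (150832522771964/33356205)/346046 = (150832522771964/33356205)*(1/346046) = 75416261385982/5771390657715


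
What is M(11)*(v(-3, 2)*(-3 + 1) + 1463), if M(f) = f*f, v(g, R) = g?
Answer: 177749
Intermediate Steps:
M(f) = f**2
M(11)*(v(-3, 2)*(-3 + 1) + 1463) = 11**2*(-3*(-3 + 1) + 1463) = 121*(-3*(-2) + 1463) = 121*(6 + 1463) = 121*1469 = 177749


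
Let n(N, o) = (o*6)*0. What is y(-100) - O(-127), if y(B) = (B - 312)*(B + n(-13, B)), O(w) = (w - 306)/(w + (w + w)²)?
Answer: 2652827233/64389 ≈ 41200.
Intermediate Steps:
n(N, o) = 0 (n(N, o) = (6*o)*0 = 0)
O(w) = (-306 + w)/(w + 4*w²) (O(w) = (-306 + w)/(w + (2*w)²) = (-306 + w)/(w + 4*w²))
y(B) = B*(-312 + B) (y(B) = (B - 312)*(B + 0) = (-312 + B)*B = B*(-312 + B))
y(-100) - O(-127) = -100*(-312 - 100) - (-306 - 127)/((-127)*(1 + 4*(-127))) = -100*(-412) - (-1)*(-433)/(127*(1 - 508)) = 41200 - (-1)*(-433)/(127*(-507)) = 41200 - (-1)*(-1)*(-433)/(127*507) = 41200 - 1*(-433/64389) = 41200 + 433/64389 = 2652827233/64389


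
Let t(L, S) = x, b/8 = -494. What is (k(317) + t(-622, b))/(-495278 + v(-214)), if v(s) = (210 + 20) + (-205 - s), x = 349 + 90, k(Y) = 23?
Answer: -154/165013 ≈ -0.00093326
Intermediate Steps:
x = 439
b = -3952 (b = 8*(-494) = -3952)
v(s) = 25 - s (v(s) = 230 + (-205 - s) = 25 - s)
t(L, S) = 439
(k(317) + t(-622, b))/(-495278 + v(-214)) = (23 + 439)/(-495278 + (25 - 1*(-214))) = 462/(-495278 + (25 + 214)) = 462/(-495278 + 239) = 462/(-495039) = 462*(-1/495039) = -154/165013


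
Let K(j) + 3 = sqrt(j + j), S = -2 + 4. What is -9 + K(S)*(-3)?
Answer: -6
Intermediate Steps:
S = 2
K(j) = -3 + sqrt(2)*sqrt(j) (K(j) = -3 + sqrt(j + j) = -3 + sqrt(2*j) = -3 + sqrt(2)*sqrt(j))
-9 + K(S)*(-3) = -9 + (-3 + sqrt(2)*sqrt(2))*(-3) = -9 + (-3 + 2)*(-3) = -9 - 1*(-3) = -9 + 3 = -6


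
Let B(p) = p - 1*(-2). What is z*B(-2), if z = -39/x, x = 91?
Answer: 0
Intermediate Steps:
B(p) = 2 + p (B(p) = p + 2 = 2 + p)
z = -3/7 (z = -39/91 = -39*1/91 = -3/7 ≈ -0.42857)
z*B(-2) = -3*(2 - 2)/7 = -3/7*0 = 0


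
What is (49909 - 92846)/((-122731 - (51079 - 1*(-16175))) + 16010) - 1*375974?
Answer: -65410033713/173975 ≈ -3.7597e+5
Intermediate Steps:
(49909 - 92846)/((-122731 - (51079 - 1*(-16175))) + 16010) - 1*375974 = -42937/((-122731 - (51079 + 16175)) + 16010) - 375974 = -42937/((-122731 - 1*67254) + 16010) - 375974 = -42937/((-122731 - 67254) + 16010) - 375974 = -42937/(-189985 + 16010) - 375974 = -42937/(-173975) - 375974 = -42937*(-1/173975) - 375974 = 42937/173975 - 375974 = -65410033713/173975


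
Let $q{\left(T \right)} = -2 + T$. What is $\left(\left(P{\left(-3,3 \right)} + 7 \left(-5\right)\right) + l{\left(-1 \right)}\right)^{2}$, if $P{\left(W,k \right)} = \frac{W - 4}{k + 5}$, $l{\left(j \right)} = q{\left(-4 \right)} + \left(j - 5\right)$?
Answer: $\frac{146689}{64} \approx 2292.0$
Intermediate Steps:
$l{\left(j \right)} = -11 + j$ ($l{\left(j \right)} = \left(-2 - 4\right) + \left(j - 5\right) = -6 + \left(-5 + j\right) = -11 + j$)
$P{\left(W,k \right)} = \frac{-4 + W}{5 + k}$
$\left(\left(P{\left(-3,3 \right)} + 7 \left(-5\right)\right) + l{\left(-1 \right)}\right)^{2} = \left(\left(\frac{-4 - 3}{5 + 3} + 7 \left(-5\right)\right) - 12\right)^{2} = \left(\left(\frac{1}{8} \left(-7\right) - 35\right) - 12\right)^{2} = \left(\left(- \frac{7}{8} - 35\right) - 12\right)^{2} = \left(- \frac{287}{8} - 12\right)^{2} = \left(- \frac{383}{8}\right)^{2} = \frac{146689}{64}$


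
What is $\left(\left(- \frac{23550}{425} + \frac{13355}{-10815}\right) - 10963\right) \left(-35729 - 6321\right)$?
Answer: $\frac{17038804063300}{36771} \approx 4.6338 \cdot 10^{8}$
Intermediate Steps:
$\left(\left(- \frac{23550}{425} + \frac{13355}{-10815}\right) - 10963\right) \left(-35729 - 6321\right) = \left(\left(\left(-23550\right) \frac{1}{425} + 13355 \left(- \frac{1}{10815}\right)\right) - 10963\right) \left(-42050\right) = \left(\left(- \frac{942}{17} - \frac{2671}{2163}\right) - 10963\right) \left(-42050\right) = \left(- \frac{2082953}{36771} - 10963\right) \left(-42050\right) = \left(- \frac{405203426}{36771}\right) \left(-42050\right) = \frac{17038804063300}{36771}$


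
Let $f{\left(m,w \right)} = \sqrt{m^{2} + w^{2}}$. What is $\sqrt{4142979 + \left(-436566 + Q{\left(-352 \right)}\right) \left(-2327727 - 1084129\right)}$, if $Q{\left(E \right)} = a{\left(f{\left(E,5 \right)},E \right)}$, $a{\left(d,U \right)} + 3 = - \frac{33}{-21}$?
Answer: $\sqrt{1489509343555} \approx 1.2205 \cdot 10^{6}$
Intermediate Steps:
$a{\left(d,U \right)} = - \frac{10}{7}$ ($a{\left(d,U \right)} = -3 - \frac{33}{-21} = -3 - - \frac{11}{7} = -3 + \frac{11}{7} = - \frac{10}{7}$)
$Q{\left(E \right)} = - \frac{10}{7}$
$\sqrt{4142979 + \left(-436566 + Q{\left(-352 \right)}\right) \left(-2327727 - 1084129\right)} = \sqrt{4142979 + \left(-436566 - \frac{10}{7}\right) \left(-2327727 - 1084129\right)} = \sqrt{4142979 - -1489505200576} = \sqrt{4142979 + 1489505200576} = \sqrt{1489509343555}$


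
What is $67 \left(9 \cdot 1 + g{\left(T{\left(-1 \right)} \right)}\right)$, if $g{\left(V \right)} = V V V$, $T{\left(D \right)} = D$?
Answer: $536$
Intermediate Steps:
$g{\left(V \right)} = V^{3}$ ($g{\left(V \right)} = V^{2} V = V^{3}$)
$67 \left(9 \cdot 1 + g{\left(T{\left(-1 \right)} \right)}\right) = 67 \left(9 \cdot 1 + \left(-1\right)^{3}\right) = 67 \left(9 - 1\right) = 67 \cdot 8 = 536$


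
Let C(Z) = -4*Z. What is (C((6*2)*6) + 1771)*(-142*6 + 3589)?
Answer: 4058971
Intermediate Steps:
(C((6*2)*6) + 1771)*(-142*6 + 3589) = (-4*6*2*6 + 1771)*(-142*6 + 3589) = (-48*6 + 1771)*(-852 + 3589) = (-4*72 + 1771)*2737 = (-288 + 1771)*2737 = 1483*2737 = 4058971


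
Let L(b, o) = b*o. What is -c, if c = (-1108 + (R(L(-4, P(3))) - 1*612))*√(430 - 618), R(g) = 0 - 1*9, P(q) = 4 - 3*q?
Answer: 3458*I*√47 ≈ 23707.0*I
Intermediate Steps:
R(g) = -9 (R(g) = 0 - 9 = -9)
c = -3458*I*√47 (c = (-1108 + (-9 - 1*612))*√(430 - 618) = (-1108 + (-9 - 612))*√(-188) = (-1108 - 621)*(2*I*√47) = -3458*I*√47 ≈ -23707.0*I)
-c = -(-3458)*I*√47 = 3458*I*√47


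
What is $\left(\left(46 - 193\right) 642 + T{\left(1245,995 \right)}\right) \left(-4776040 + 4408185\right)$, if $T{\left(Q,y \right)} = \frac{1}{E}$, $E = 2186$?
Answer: $\frac{75889061457365}{2186} \approx 3.4716 \cdot 10^{10}$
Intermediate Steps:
$T{\left(Q,y \right)} = \frac{1}{2186}$
$\left(\left(46 - 193\right) 642 + T{\left(1245,995 \right)}\right) \left(-4776040 + 4408185\right) = \left(\left(46 - 193\right) 642 + \frac{1}{2186}\right) \left(-4776040 + 4408185\right) = \left(\left(-147\right) 642 + \frac{1}{2186}\right) \left(-367855\right) = \left(-94374 + \frac{1}{2186}\right) \left(-367855\right) = \left(- \frac{206301563}{2186}\right) \left(-367855\right) = \frac{75889061457365}{2186}$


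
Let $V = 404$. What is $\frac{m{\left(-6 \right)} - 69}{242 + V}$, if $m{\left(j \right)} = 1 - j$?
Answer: $- \frac{31}{323} \approx -0.095975$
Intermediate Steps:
$\frac{m{\left(-6 \right)} - 69}{242 + V} = \frac{\left(1 - -6\right) - 69}{242 + 404} = \frac{\left(1 + 6\right) - 69}{646} = \left(7 - 69\right) \frac{1}{646} = \left(-62\right) \frac{1}{646} = - \frac{31}{323}$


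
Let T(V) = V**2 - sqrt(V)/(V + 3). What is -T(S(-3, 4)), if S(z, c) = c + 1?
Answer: -25 + sqrt(5)/8 ≈ -24.720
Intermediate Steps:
S(z, c) = 1 + c
T(V) = V**2 - sqrt(V)/(3 + V)
-T(S(-3, 4)) = -((1 + 4)**3 - sqrt(1 + 4) + 3*(1 + 4)**2)/(3 + (1 + 4)) = -(5**3 - sqrt(5) + 3*5**2)/(3 + 5) = -(125 - sqrt(5) + 3*25)/8 = -(125 - sqrt(5) + 75)/8 = -(200 - sqrt(5))/8 = -(25 - sqrt(5)/8) = -25 + sqrt(5)/8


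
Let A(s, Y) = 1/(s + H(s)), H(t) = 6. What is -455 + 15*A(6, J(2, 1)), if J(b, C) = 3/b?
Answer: -1815/4 ≈ -453.75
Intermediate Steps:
A(s, Y) = 1/(6 + s) (A(s, Y) = 1/(s + 6) = 1/(6 + s))
-455 + 15*A(6, J(2, 1)) = -455 + 15/(6 + 6) = -455 + 15/12 = -455 + 15*(1/12) = -455 + 5/4 = -1815/4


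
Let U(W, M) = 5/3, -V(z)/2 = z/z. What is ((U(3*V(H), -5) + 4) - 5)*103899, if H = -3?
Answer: 69266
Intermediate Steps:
V(z) = -2 (V(z) = -2*z/z = -2*1 = -2)
U(W, M) = 5/3 (U(W, M) = 5*(1/3) = 5/3)
((U(3*V(H), -5) + 4) - 5)*103899 = ((5/3 + 4) - 5)*103899 = (17/3 - 5)*103899 = (2/3)*103899 = 69266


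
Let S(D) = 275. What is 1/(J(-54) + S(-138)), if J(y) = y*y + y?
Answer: 1/3137 ≈ 0.00031878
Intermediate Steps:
J(y) = y + y² (J(y) = y² + y = y + y²)
1/(J(-54) + S(-138)) = 1/(-54*(1 - 54) + 275) = 1/(-54*(-53) + 275) = 1/(2862 + 275) = 1/3137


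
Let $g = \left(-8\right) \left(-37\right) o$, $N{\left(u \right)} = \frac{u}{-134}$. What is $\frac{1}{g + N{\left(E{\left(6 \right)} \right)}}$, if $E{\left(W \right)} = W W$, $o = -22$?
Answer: $- \frac{67}{436322} \approx -0.00015356$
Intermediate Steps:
$E{\left(W \right)} = W^{2}$
$N{\left(u \right)} = - \frac{u}{134}$ ($N{\left(u \right)} = u \left(- \frac{1}{134}\right) = - \frac{u}{134}$)
$g = -6512$ ($g = \left(-8\right) \left(-37\right) \left(-22\right) = 296 \left(-22\right) = -6512$)
$\frac{1}{g + N{\left(E{\left(6 \right)} \right)}} = \frac{1}{-6512 - \frac{6^{2}}{134}} = \frac{1}{-6512 - \frac{18}{67}} = \frac{1}{- \frac{436322}{67}} = - \frac{67}{436322}$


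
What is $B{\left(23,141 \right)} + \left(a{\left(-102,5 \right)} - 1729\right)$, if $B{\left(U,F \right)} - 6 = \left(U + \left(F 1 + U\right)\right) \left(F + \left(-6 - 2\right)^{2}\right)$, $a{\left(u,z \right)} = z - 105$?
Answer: $36512$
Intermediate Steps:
$a{\left(u,z \right)} = -105 + z$
$B{\left(U,F \right)} = 6 + \left(64 + F\right) \left(F + 2 U\right)$ ($B{\left(U,F \right)} = 6 + \left(U + \left(F 1 + U\right)\right) \left(F + \left(-6 - 2\right)^{2}\right) = 6 + \left(U + \left(F + U\right)\right) \left(F + \left(-8\right)^{2}\right) = 6 + \left(F + 2 U\right) \left(F + 64\right) = 6 + \left(F + 2 U\right) \left(64 + F\right) = 6 + \left(64 + F\right) \left(F + 2 U\right)$)
$B{\left(23,141 \right)} + \left(a{\left(-102,5 \right)} - 1729\right) = \left(6 + 141^{2} + 64 \cdot 141 + 128 \cdot 23 + 2 \cdot 141 \cdot 23\right) + \left(\left(-105 + 5\right) - 1729\right) = \left(6 + 19881 + 9024 + 2944 + 6486\right) - 1829 = 38341 - 1829 = 36512$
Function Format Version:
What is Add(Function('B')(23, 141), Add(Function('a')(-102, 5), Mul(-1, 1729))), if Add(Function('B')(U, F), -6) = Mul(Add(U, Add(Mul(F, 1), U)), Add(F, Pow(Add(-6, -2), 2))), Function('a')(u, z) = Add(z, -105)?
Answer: 36512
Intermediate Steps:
Function('a')(u, z) = Add(-105, z)
Function('B')(U, F) = Add(6, Mul(Add(64, F), Add(F, Mul(2, U)))) (Function('B')(U, F) = Add(6, Mul(Add(U, Add(Mul(F, 1), U)), Add(F, Pow(Add(-6, -2), 2)))) = Add(6, Mul(Add(U, Add(F, U)), Add(F, Pow(-8, 2)))) = Add(6, Mul(Add(F, Mul(2, U)), Add(F, 64))) = Add(6, Mul(Add(F, Mul(2, U)), Add(64, F))) = Add(6, Mul(Add(64, F), Add(F, Mul(2, U)))))
Add(Function('B')(23, 141), Add(Function('a')(-102, 5), Mul(-1, 1729))) = Add(Add(6, Pow(141, 2), Mul(64, 141), Mul(128, 23), Mul(2, 141, 23)), Add(Add(-105, 5), Mul(-1, 1729))) = Add(Add(6, 19881, 9024, 2944, 6486), Add(-100, -1729)) = Add(38341, -1829) = 36512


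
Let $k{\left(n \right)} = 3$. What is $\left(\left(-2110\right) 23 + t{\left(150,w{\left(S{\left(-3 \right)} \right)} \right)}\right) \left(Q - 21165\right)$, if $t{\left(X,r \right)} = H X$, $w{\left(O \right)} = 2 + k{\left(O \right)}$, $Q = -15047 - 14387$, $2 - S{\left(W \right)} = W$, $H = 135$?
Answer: $1430939720$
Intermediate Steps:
$S{\left(W \right)} = 2 - W$
$Q = -29434$ ($Q = -15047 - 14387 = -29434$)
$w{\left(O \right)} = 5$ ($w{\left(O \right)} = 2 + 3 = 5$)
$t{\left(X,r \right)} = 135 X$
$\left(\left(-2110\right) 23 + t{\left(150,w{\left(S{\left(-3 \right)} \right)} \right)}\right) \left(Q - 21165\right) = \left(\left(-2110\right) 23 + 135 \cdot 150\right) \left(-29434 - 21165\right) = \left(-48530 + 20250\right) \left(-50599\right) = \left(-28280\right) \left(-50599\right) = 1430939720$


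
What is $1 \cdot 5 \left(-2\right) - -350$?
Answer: $340$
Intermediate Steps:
$1 \cdot 5 \left(-2\right) - -350 = 5 \left(-2\right) + 350 = -10 + 350 = 340$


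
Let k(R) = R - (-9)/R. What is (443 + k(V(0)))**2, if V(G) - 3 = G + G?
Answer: 201601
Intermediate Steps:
V(G) = 3 + 2*G (V(G) = 3 + (G + G) = 3 + 2*G)
k(R) = R + 9/R
(443 + k(V(0)))**2 = (443 + ((3 + 2*0) + 9/(3 + 2*0)))**2 = (443 + ((3 + 0) + 9/(3 + 0)))**2 = (443 + (3 + 9/3))**2 = (443 + (3 + 9*(1/3)))**2 = (443 + (3 + 3))**2 = (443 + 6)**2 = 449**2 = 201601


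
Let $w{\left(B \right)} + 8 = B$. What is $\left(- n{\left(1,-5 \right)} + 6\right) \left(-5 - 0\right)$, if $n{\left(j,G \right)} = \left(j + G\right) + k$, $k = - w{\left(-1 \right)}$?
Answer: $-5$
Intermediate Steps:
$w{\left(B \right)} = -8 + B$
$k = 9$ ($k = - (-8 - 1) = \left(-1\right) \left(-9\right) = 9$)
$n{\left(j,G \right)} = 9 + G + j$ ($n{\left(j,G \right)} = \left(j + G\right) + 9 = \left(G + j\right) + 9 = 9 + G + j$)
$\left(- n{\left(1,-5 \right)} + 6\right) \left(-5 - 0\right) = \left(- (9 - 5 + 1) + 6\right) \left(-5 - 0\right) = \left(\left(-1\right) 5 + 6\right) \left(-5 + 0\right) = \left(-5 + 6\right) \left(-5\right) = 1 \left(-5\right) = -5$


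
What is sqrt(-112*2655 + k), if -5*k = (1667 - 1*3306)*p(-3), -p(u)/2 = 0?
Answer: 12*I*sqrt(2065) ≈ 545.31*I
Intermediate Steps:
p(u) = 0 (p(u) = -2*0 = 0)
k = 0 (k = -(1667 - 1*3306)*0/5 = -(1667 - 3306)*0/5 = -(-1639)*0/5 = -1/5*0 = 0)
sqrt(-112*2655 + k) = sqrt(-112*2655 + 0) = sqrt(-297360 + 0) = sqrt(-297360) = 12*I*sqrt(2065)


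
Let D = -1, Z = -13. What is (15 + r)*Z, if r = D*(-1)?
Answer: -208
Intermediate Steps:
r = 1 (r = -1*(-1) = 1)
(15 + r)*Z = (15 + 1)*(-13) = 16*(-13) = -208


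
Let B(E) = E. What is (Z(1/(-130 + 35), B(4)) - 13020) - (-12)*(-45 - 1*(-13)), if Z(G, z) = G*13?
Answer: -1273393/95 ≈ -13404.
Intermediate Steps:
Z(G, z) = 13*G
(Z(1/(-130 + 35), B(4)) - 13020) - (-12)*(-45 - 1*(-13)) = (13/(-130 + 35) - 13020) - (-12)*(-45 - 1*(-13)) = (13/(-95) - 13020) - (-12)*(-45 + 13) = (13*(-1/95) - 13020) - (-12)*(-32) = (-13/95 - 13020) - 1*384 = -1236913/95 - 384 = -1273393/95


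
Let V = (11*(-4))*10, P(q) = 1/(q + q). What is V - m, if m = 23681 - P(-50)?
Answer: -2412101/100 ≈ -24121.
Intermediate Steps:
P(q) = 1/(2*q)
V = -440 (V = -44*10 = -440)
m = 2368101/100 (m = 23681 - 1/(2*(-50)) = 23681 - (-1)/(2*50) = 23681 - 1*(-1/100) = 23681 + 1/100 = 2368101/100 ≈ 23681.)
V - m = -440 - 1*2368101/100 = -440 - 2368101/100 = -2412101/100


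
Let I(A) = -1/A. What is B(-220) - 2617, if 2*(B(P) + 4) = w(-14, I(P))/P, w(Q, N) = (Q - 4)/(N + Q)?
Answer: -8070068/3079 ≈ -2621.0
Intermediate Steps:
w(Q, N) = (-4 + Q)/(N + Q)
B(P) = -4 - 9/(P*(-14 - 1/P)) (B(P) = -4 + (((-4 - 14)/(-1/P - 14))/P)/2 = -4 + ((-18/(-14 - 1/P))/P)/2 = -4 + (-18/(P*(-14 - 1/P)))/2 = -4 - 9/(P*(-14 - 1/P)))
B(-220) - 2617 = (5 - 56*(-220))/(1 + 14*(-220)) - 2617 = (5 + 12320)/(1 - 3080) - 2617 = 12325/(-3079) - 2617 = -1/3079*12325 - 2617 = -12325/3079 - 2617 = -8070068/3079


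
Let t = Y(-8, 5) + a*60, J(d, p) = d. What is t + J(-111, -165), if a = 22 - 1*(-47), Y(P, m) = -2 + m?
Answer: 4032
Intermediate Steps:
a = 69 (a = 22 + 47 = 69)
t = 4143 (t = (-2 + 5) + 69*60 = 3 + 4140 = 4143)
t + J(-111, -165) = 4143 - 111 = 4032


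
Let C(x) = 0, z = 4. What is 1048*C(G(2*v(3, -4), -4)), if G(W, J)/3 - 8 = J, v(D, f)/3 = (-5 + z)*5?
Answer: 0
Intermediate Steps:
v(D, f) = -15 (v(D, f) = 3*((-5 + 4)*5) = 3*(-1*5) = 3*(-5) = -15)
G(W, J) = 24 + 3*J
1048*C(G(2*v(3, -4), -4)) = 1048*0 = 0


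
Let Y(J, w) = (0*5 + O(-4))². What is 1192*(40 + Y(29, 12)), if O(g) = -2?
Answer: 52448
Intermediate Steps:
Y(J, w) = 4 (Y(J, w) = (0*5 - 2)² = (0 - 2)² = (-2)² = 4)
1192*(40 + Y(29, 12)) = 1192*(40 + 4) = 1192*44 = 52448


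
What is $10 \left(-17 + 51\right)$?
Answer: $340$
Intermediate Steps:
$10 \left(-17 + 51\right) = 10 \cdot 34 = 340$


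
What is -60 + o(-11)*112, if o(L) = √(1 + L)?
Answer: -60 + 112*I*√10 ≈ -60.0 + 354.18*I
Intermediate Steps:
-60 + o(-11)*112 = -60 + √(1 - 11)*112 = -60 + √(-10)*112 = -60 + (I*√10)*112 = -60 + 112*I*√10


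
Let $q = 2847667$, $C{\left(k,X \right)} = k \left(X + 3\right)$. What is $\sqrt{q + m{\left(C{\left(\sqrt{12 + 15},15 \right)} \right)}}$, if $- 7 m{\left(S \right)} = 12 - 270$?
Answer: $\frac{\sqrt{139537489}}{7} \approx 1687.5$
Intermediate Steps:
$C{\left(k,X \right)} = k \left(3 + X\right)$
$m{\left(S \right)} = \frac{258}{7}$ ($m{\left(S \right)} = - \frac{12 - 270}{7} = \left(- \frac{1}{7}\right) \left(-258\right) = \frac{258}{7}$)
$\sqrt{q + m{\left(C{\left(\sqrt{12 + 15},15 \right)} \right)}} = \sqrt{2847667 + \frac{258}{7}} = \sqrt{\frac{19933927}{7}} = \frac{\sqrt{139537489}}{7}$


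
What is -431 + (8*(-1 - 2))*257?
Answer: -6599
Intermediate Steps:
-431 + (8*(-1 - 2))*257 = -431 + (8*(-3))*257 = -431 - 24*257 = -431 - 6168 = -6599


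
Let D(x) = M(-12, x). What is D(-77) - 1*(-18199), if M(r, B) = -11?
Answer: 18188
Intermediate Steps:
D(x) = -11
D(-77) - 1*(-18199) = -11 - 1*(-18199) = -11 + 18199 = 18188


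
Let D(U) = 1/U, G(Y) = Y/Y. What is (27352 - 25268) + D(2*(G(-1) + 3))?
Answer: 16673/8 ≈ 2084.1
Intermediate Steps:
G(Y) = 1
(27352 - 25268) + D(2*(G(-1) + 3)) = (27352 - 25268) + 1/(2*(1 + 3)) = 2084 + 1/(2*4) = 2084 + 1/8 = 2084 + ⅛ = 16673/8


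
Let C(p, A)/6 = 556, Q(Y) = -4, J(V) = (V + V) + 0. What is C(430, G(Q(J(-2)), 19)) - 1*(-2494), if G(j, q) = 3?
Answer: 5830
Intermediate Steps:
J(V) = 2*V (J(V) = 2*V + 0 = 2*V)
C(p, A) = 3336 (C(p, A) = 6*556 = 3336)
C(430, G(Q(J(-2)), 19)) - 1*(-2494) = 3336 - 1*(-2494) = 3336 + 2494 = 5830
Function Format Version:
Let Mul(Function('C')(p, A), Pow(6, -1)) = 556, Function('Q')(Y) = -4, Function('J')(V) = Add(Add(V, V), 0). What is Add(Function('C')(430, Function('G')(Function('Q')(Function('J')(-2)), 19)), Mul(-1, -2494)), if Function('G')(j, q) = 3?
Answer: 5830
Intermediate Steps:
Function('J')(V) = Mul(2, V) (Function('J')(V) = Add(Mul(2, V), 0) = Mul(2, V))
Function('C')(p, A) = 3336 (Function('C')(p, A) = Mul(6, 556) = 3336)
Add(Function('C')(430, Function('G')(Function('Q')(Function('J')(-2)), 19)), Mul(-1, -2494)) = Add(3336, Mul(-1, -2494)) = Add(3336, 2494) = 5830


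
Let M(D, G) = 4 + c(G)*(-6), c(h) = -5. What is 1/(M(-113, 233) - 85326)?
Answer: -1/85292 ≈ -1.1724e-5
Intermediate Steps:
M(D, G) = 34 (M(D, G) = 4 - 5*(-6) = 4 + 30 = 34)
1/(M(-113, 233) - 85326) = 1/(34 - 85326) = 1/(-85292) = -1/85292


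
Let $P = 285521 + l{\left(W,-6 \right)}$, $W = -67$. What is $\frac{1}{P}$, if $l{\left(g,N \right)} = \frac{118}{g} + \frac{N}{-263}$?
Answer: $\frac{17621}{5031134909} \approx 3.5024 \cdot 10^{-6}$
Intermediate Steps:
$l{\left(g,N \right)} = \frac{118}{g} - \frac{N}{263}$ ($l{\left(g,N \right)} = \frac{118}{g} + N \left(- \frac{1}{263}\right) = \frac{118}{g} - \frac{N}{263}$)
$P = \frac{5031134909}{17621}$ ($P = 285521 + \left(\frac{118}{-67} - - \frac{6}{263}\right) = 285521 + \left(118 \left(- \frac{1}{67}\right) + \frac{6}{263}\right) = 285521 + \left(- \frac{118}{67} + \frac{6}{263}\right) = 285521 - \frac{30632}{17621} = \frac{5031134909}{17621} \approx 2.8552 \cdot 10^{5}$)
$\frac{1}{P} = \frac{1}{\frac{5031134909}{17621}} = \frac{17621}{5031134909}$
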